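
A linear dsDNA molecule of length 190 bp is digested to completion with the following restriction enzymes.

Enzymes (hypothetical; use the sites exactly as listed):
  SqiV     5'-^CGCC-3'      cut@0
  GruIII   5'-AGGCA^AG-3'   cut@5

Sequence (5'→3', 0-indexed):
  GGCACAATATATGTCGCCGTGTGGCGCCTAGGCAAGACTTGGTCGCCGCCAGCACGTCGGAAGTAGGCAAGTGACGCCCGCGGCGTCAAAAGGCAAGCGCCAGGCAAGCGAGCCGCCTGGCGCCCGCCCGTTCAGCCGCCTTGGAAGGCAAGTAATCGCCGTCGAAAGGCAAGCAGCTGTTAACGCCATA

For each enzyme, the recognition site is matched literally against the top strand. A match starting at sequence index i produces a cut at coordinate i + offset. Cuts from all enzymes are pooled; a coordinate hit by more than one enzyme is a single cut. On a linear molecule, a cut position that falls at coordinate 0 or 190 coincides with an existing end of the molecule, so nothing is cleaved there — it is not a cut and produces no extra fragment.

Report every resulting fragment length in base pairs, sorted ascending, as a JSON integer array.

[2,3,4,5,6,7,7,7,9,9,10,10,12,12,14,14,15,21,23]

Per-enzyme occurrences:
  SqiV CGCC/0: at [14, 24, 43, 46, 74, 97, 113, 120, 124, 136, 156, 183] ⇒ [14, 24, 43, 46, 74, 97, 113, 120, 124, 136, 156, 183]
  GruIII AGGCAAG/5: at [29, 64, 90, 101, 145, 166] ⇒ [34, 69, 95, 106, 150, 171]

Pooled cuts: [14, 24, 34, 43, 46, 69, 74, 95, 97, 106, 113, 120, 124, 136, 150, 156, 171, 183]

Fragment lengths:
  [0,14): 14 bp
  [14,24): 10 bp
  [24,34): 10 bp
  [34,43): 9 bp
  [43,46): 3 bp
  [46,69): 23 bp
  [69,74): 5 bp
  [74,95): 21 bp
  [95,97): 2 bp
  [97,106): 9 bp
  [106,113): 7 bp
  [113,120): 7 bp
  [120,124): 4 bp
  [124,136): 12 bp
  [136,150): 14 bp
  [150,156): 6 bp
  [156,171): 15 bp
  [171,183): 12 bp
  [183,190): 7 bp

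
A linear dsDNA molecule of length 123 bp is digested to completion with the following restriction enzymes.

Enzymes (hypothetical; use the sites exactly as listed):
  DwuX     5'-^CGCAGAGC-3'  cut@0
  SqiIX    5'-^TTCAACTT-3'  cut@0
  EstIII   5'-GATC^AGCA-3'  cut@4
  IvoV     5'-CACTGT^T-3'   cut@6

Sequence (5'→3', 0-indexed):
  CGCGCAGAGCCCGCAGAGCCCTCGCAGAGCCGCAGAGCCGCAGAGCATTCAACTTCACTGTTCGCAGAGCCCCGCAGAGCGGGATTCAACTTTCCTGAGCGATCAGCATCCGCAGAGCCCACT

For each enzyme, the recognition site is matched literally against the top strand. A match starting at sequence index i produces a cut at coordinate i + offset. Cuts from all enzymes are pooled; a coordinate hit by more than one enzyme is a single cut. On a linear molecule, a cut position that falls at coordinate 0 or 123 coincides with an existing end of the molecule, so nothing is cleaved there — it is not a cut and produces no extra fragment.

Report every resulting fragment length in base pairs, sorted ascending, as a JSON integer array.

[1,2,6,8,8,9,9,10,11,12,13,14,20]

Scan for sites:
  DwuX CGCAGAGC/0: at [2, 11, 22, 30, 38, 62, 72, 110] ⇒ [2, 11, 22, 30, 38, 62, 72, 110]
  SqiIX TTCAACTT/0: at [47, 84] ⇒ [47, 84]
  EstIII GATCAGCA/4: at [100] ⇒ [104]
  IvoV CACTGTT/6: at [55] ⇒ [61]

Pooled cuts: [2, 11, 22, 30, 38, 47, 61, 62, 72, 84, 104, 110]

Fragment lengths:
  [0,2): 2 bp
  [2,11): 9 bp
  [11,22): 11 bp
  [22,30): 8 bp
  [30,38): 8 bp
  [38,47): 9 bp
  [47,61): 14 bp
  [61,62): 1 bp
  [62,72): 10 bp
  [72,84): 12 bp
  [84,104): 20 bp
  [104,110): 6 bp
  [110,123): 13 bp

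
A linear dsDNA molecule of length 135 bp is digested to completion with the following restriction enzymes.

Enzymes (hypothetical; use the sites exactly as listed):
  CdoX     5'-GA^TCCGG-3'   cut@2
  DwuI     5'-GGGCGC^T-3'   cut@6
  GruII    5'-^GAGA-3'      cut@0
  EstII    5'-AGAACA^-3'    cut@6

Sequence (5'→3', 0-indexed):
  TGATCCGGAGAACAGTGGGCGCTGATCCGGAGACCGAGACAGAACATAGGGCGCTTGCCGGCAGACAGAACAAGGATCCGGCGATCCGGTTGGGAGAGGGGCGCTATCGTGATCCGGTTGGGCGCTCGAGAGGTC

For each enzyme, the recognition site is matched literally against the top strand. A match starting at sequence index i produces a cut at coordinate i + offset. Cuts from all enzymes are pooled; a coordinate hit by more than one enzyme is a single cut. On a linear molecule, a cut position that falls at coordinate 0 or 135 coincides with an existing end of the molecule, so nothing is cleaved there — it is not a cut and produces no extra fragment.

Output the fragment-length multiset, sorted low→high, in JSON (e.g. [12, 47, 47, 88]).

[2,3,3,4,4,4,6,7,8,8,8,8,8,9,11,11,13,18]

Site scan:
  CdoX (GATCCGG, off=2): starts [1, 23, 74, 82, 110] → cuts [3, 25, 76, 84, 112]
  DwuI (GGGCGCT, off=6): starts [16, 48, 98, 119] → cuts [22, 54, 104, 125]
  GruII (GAGA, off=0): starts [7, 29, 35, 93, 127] → cuts [7, 29, 35, 93, 127]
  EstII (AGAACA, off=6): starts [8, 40, 66] → cuts [14, 46, 72]

Pooled cuts: [3, 7, 14, 22, 25, 29, 35, 46, 54, 72, 76, 84, 93, 104, 112, 125, 127]

Fragments:
  [0,3): 3 bp
  [3,7): 4 bp
  [7,14): 7 bp
  [14,22): 8 bp
  [22,25): 3 bp
  [25,29): 4 bp
  [29,35): 6 bp
  [35,46): 11 bp
  [46,54): 8 bp
  [54,72): 18 bp
  [72,76): 4 bp
  [76,84): 8 bp
  [84,93): 9 bp
  [93,104): 11 bp
  [104,112): 8 bp
  [112,125): 13 bp
  [125,127): 2 bp
  [127,135): 8 bp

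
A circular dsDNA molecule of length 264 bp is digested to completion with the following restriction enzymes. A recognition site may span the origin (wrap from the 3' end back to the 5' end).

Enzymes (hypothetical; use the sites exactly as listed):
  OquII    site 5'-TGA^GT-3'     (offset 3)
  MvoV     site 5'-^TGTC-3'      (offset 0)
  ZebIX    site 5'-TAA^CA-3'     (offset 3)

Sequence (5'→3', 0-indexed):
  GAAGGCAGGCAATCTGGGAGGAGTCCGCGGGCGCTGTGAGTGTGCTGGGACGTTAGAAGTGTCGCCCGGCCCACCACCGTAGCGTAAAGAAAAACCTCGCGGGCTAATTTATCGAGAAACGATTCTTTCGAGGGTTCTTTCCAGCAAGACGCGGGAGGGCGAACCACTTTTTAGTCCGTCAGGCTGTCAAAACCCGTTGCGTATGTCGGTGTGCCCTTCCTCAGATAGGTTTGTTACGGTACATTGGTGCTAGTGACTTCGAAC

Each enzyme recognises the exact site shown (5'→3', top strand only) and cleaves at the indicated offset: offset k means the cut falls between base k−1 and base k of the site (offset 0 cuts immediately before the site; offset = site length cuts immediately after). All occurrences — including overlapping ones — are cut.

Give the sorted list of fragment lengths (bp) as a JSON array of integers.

Scan for sites:
  OquII (TGAGT, off=3): starts [36] → cuts [39]
  MvoV (TGTC, off=0): starts [59, 184, 203] → cuts [59, 184, 203]
  ZebIX (TAACA, off=3): no sites

All cut coordinates (distinct, sorted): [39, 59, 184, 203]

Fragments:
  39→59: 20 bp
  59→184: 125 bp
  184→203: 19 bp
  203→39 (wrap): 264-203+39 = 100 bp

[19,20,100,125]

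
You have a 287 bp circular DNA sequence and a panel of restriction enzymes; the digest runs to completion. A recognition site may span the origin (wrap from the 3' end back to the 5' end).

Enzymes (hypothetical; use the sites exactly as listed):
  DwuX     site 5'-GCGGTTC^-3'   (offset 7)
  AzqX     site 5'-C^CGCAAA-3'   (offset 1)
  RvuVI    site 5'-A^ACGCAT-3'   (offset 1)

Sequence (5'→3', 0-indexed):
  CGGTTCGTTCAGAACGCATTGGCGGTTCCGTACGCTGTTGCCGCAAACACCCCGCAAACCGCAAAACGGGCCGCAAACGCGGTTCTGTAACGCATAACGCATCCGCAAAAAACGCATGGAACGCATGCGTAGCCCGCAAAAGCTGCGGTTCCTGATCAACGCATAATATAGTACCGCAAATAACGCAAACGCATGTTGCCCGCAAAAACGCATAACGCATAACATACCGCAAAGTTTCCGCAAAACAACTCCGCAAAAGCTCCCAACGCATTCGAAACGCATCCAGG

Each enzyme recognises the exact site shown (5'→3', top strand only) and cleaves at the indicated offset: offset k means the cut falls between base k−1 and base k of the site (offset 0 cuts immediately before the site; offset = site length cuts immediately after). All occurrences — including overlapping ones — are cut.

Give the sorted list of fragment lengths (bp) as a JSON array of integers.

Per-enzyme occurrences:
  DwuX GCGGTTC/7: at [21, 78, 144, 286] ⇒ [6, 28, 85, 151]
  AzqX CCGCAAA/1: at [40, 51, 58, 70, 102, 133, 173, 199, 226, 237, 250] ⇒ [41, 52, 59, 71, 103, 134, 174, 200, 227, 238, 251]
  RvuVI AACGCAT/1: at [12, 88, 95, 110, 119, 157, 187, 206, 213, 264, 275] ⇒ [13, 89, 96, 111, 120, 158, 188, 207, 214, 265, 276]

Pooled cuts: [6, 13, 28, 41, 52, 59, 71, 85, 89, 96, 103, 111, 120, 134, 151, 158, 174, 188, 200, 207, 214, 227, 238, 251, 265, 276]

Fragments:
  6→13: 7 bp
  13→28: 15 bp
  28→41: 13 bp
  41→52: 11 bp
  52→59: 7 bp
  59→71: 12 bp
  71→85: 14 bp
  85→89: 4 bp
  89→96: 7 bp
  96→103: 7 bp
  103→111: 8 bp
  111→120: 9 bp
  120→134: 14 bp
  134→151: 17 bp
  151→158: 7 bp
  158→174: 16 bp
  174→188: 14 bp
  188→200: 12 bp
  200→207: 7 bp
  207→214: 7 bp
  214→227: 13 bp
  227→238: 11 bp
  238→251: 13 bp
  251→265: 14 bp
  265→276: 11 bp
  276→6 (wrap): 287-276+6 = 17 bp

[4,7,7,7,7,7,7,7,8,9,11,11,11,12,12,13,13,13,14,14,14,14,15,16,17,17]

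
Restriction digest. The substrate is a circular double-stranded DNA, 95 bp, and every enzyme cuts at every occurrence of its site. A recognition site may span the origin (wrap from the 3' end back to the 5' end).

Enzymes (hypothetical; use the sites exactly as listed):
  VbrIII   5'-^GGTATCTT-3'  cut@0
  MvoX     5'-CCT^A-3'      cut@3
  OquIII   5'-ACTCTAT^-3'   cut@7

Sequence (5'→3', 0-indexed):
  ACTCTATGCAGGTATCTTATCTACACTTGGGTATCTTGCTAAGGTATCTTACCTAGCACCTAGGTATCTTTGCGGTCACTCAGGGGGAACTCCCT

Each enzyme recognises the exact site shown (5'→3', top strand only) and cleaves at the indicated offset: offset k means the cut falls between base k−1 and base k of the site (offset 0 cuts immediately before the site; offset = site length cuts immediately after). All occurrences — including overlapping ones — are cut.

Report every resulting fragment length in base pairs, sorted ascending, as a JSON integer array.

Per-enzyme occurrences:
  VbrIII (GGTATCTT, off=0): starts [10, 29, 42, 62] → cuts [10, 29, 42, 62]
  MvoX (CCTA, off=3): starts [51, 58, 92] → cuts [0, 54, 61]
  OquIII (ACTCTAT, off=7): starts [0] → cuts [7]

All cut coordinates (distinct, sorted): [0, 7, 10, 29, 42, 54, 61, 62]

Fragment lengths:
  0→7: 7 bp
  7→10: 3 bp
  10→29: 19 bp
  29→42: 13 bp
  42→54: 12 bp
  54→61: 7 bp
  61→62: 1 bp
  62→0 (wrap): 95-62+0 = 33 bp

[1,3,7,7,12,13,19,33]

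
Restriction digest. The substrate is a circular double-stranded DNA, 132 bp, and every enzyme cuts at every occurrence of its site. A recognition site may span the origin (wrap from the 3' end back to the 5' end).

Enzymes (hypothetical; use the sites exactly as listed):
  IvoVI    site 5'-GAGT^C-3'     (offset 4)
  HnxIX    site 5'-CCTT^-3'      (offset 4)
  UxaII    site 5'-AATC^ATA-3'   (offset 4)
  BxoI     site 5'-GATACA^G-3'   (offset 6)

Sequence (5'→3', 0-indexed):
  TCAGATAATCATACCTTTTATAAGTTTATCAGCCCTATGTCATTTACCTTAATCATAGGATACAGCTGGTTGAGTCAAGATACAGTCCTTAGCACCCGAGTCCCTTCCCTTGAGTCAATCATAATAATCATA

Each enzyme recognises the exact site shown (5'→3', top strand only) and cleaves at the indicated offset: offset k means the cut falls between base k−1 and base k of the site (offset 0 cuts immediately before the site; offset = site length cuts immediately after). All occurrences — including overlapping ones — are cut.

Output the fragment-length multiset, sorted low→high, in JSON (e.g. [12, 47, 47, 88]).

[4,4,5,5,5,6,7,9,9,10,11,11,13,33]

Site scan:
  IvoVI GAGTC/4: at [71, 97, 111] ⇒ [75, 101, 115]
  HnxIX CCTT/4: at [13, 46, 86, 102, 107] ⇒ [17, 50, 90, 106, 111]
  UxaII AATCATA/4: at [6, 50, 116, 125] ⇒ [10, 54, 120, 129]
  BxoI GATACAG/6: at [58, 78] ⇒ [64, 84]

Pooled cuts: [10, 17, 50, 54, 64, 75, 84, 90, 101, 106, 111, 115, 120, 129]

Fragments:
  10→17: 7 bp
  17→50: 33 bp
  50→54: 4 bp
  54→64: 10 bp
  64→75: 11 bp
  75→84: 9 bp
  84→90: 6 bp
  90→101: 11 bp
  101→106: 5 bp
  106→111: 5 bp
  111→115: 4 bp
  115→120: 5 bp
  120→129: 9 bp
  129→10 (wrap): 132-129+10 = 13 bp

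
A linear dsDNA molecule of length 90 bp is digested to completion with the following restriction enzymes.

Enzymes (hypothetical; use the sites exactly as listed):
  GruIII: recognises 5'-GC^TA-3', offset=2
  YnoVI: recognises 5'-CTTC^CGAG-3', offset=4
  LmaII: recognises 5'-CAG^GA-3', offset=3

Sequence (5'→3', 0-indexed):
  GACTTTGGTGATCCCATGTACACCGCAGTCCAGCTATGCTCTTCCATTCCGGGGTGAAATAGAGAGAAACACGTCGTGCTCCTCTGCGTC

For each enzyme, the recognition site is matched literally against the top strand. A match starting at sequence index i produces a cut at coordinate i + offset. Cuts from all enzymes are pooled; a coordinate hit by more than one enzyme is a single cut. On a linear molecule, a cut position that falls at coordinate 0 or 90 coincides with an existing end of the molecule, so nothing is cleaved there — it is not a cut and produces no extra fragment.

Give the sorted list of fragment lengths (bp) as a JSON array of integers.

Site scan:
  GruIII (GCTA, off=2): starts [32] → cuts [34]
  YnoVI (CTTCCGAG, off=4): no sites
  LmaII (CAGGA, off=3): no sites

All cut coordinates (distinct, sorted): [34]

Fragments:
  [0,34): 34 bp
  [34,90): 56 bp

[34,56]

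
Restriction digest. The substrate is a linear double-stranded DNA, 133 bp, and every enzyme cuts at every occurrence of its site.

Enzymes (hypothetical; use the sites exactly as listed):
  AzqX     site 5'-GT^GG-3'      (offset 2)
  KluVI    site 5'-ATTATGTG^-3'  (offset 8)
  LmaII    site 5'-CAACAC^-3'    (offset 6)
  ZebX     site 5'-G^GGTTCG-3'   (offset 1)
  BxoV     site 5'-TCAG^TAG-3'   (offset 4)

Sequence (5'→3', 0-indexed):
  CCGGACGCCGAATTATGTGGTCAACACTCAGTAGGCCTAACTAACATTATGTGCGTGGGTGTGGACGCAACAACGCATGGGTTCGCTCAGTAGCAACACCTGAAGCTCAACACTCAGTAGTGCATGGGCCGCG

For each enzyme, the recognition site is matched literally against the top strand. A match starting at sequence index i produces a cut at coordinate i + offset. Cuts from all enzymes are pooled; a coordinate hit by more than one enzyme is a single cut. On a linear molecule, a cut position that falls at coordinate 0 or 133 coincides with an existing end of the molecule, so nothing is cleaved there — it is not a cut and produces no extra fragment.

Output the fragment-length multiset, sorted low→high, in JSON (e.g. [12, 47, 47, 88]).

[1,3,4,4,6,8,9,11,14,16,17,18,22]

Scan for sites:
  AzqX (GTGG, off=2): starts [16, 54, 60] → cuts [18, 56, 62]
  KluVI (ATTATGTG, off=8): starts [11, 45] → cuts [19, 53]
  LmaII (CAACAC, off=6): starts [21, 93, 107] → cuts [27, 99, 113]
  ZebX (GGGTTCG, off=1): starts [78] → cuts [79]
  BxoV (TCAGTAG, off=4): starts [27, 86, 113] → cuts [31, 90, 117]

All cut coordinates (distinct, sorted): [18, 19, 27, 31, 53, 56, 62, 79, 90, 99, 113, 117]

Fragment lengths:
  [0,18): 18 bp
  [18,19): 1 bp
  [19,27): 8 bp
  [27,31): 4 bp
  [31,53): 22 bp
  [53,56): 3 bp
  [56,62): 6 bp
  [62,79): 17 bp
  [79,90): 11 bp
  [90,99): 9 bp
  [99,113): 14 bp
  [113,117): 4 bp
  [117,133): 16 bp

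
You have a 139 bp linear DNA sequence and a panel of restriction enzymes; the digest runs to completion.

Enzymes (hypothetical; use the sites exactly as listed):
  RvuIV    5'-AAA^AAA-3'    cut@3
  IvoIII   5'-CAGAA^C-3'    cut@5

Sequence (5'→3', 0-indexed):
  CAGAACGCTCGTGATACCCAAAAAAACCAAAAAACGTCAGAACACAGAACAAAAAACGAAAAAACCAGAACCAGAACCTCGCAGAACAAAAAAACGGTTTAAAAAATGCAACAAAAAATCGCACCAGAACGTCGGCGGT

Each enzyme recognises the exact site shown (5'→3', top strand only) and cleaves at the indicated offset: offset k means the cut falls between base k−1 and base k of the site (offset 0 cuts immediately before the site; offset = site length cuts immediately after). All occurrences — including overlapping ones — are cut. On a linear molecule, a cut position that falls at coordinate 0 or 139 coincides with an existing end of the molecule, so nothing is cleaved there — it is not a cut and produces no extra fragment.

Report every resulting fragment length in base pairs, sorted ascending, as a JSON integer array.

[1,1,4,4,5,6,7,8,8,9,10,10,11,12,12,14,17]

Scan for sites:
  RvuIV (AAAAAA, off=3): starts [19, 20, 28, 50, 58, 87, 88, 100, 112] → cuts [22, 23, 31, 53, 61, 90, 91, 103, 115]
  IvoIII (CAGAAC, off=5): starts [0, 37, 44, 65, 71, 81, 124] → cuts [5, 42, 49, 70, 76, 86, 129]

All cut coordinates (distinct, sorted): [5, 22, 23, 31, 42, 49, 53, 61, 70, 76, 86, 90, 91, 103, 115, 129]

Fragment lengths:
  [0,5): 5 bp
  [5,22): 17 bp
  [22,23): 1 bp
  [23,31): 8 bp
  [31,42): 11 bp
  [42,49): 7 bp
  [49,53): 4 bp
  [53,61): 8 bp
  [61,70): 9 bp
  [70,76): 6 bp
  [76,86): 10 bp
  [86,90): 4 bp
  [90,91): 1 bp
  [91,103): 12 bp
  [103,115): 12 bp
  [115,129): 14 bp
  [129,139): 10 bp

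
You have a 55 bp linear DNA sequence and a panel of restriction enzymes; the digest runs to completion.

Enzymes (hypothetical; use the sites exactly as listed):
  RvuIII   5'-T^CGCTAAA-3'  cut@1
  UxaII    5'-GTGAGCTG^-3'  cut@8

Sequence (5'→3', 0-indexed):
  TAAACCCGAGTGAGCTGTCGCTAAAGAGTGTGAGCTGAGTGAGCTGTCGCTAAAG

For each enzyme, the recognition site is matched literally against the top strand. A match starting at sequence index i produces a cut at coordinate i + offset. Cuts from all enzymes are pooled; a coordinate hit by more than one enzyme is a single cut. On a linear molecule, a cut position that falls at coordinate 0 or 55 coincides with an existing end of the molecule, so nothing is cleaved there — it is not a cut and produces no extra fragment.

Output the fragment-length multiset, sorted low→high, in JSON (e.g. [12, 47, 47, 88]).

Site scan:
  RvuIII TCGCTAAA/1: at [17, 46] ⇒ [18, 47]
  UxaII GTGAGCTG/8: at [9, 29, 38] ⇒ [17, 37, 46]

All cut coordinates (distinct, sorted): [17, 18, 37, 46, 47]

Fragment lengths:
  [0,17): 17 bp
  [17,18): 1 bp
  [18,37): 19 bp
  [37,46): 9 bp
  [46,47): 1 bp
  [47,55): 8 bp

[1,1,8,9,17,19]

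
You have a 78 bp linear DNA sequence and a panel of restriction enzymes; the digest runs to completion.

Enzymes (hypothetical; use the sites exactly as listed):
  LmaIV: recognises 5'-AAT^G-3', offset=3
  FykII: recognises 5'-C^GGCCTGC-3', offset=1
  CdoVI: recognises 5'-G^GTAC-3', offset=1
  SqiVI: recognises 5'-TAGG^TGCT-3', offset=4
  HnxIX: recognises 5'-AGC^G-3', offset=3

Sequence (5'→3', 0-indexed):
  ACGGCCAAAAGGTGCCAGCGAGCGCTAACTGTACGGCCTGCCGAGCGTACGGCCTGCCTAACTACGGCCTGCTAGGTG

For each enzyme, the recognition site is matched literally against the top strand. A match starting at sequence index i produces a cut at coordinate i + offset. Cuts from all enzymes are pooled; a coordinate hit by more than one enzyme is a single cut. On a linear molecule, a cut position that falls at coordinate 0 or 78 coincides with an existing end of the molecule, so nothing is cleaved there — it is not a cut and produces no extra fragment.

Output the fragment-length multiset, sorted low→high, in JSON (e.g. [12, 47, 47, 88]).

[4,4,11,12,13,15,19]

Site scan:
  LmaIV (AATG, off=3): no sites
  FykII CGGCCTGC/1: at [33, 49, 64] ⇒ [34, 50, 65]
  CdoVI (GGTAC, off=1): no sites
  SqiVI (TAGGTGCT, off=4): no sites
  HnxIX AGCG/3: at [16, 20, 43] ⇒ [19, 23, 46]

All cut coordinates (distinct, sorted): [19, 23, 34, 46, 50, 65]

Fragment lengths:
  [0,19): 19 bp
  [19,23): 4 bp
  [23,34): 11 bp
  [34,46): 12 bp
  [46,50): 4 bp
  [50,65): 15 bp
  [65,78): 13 bp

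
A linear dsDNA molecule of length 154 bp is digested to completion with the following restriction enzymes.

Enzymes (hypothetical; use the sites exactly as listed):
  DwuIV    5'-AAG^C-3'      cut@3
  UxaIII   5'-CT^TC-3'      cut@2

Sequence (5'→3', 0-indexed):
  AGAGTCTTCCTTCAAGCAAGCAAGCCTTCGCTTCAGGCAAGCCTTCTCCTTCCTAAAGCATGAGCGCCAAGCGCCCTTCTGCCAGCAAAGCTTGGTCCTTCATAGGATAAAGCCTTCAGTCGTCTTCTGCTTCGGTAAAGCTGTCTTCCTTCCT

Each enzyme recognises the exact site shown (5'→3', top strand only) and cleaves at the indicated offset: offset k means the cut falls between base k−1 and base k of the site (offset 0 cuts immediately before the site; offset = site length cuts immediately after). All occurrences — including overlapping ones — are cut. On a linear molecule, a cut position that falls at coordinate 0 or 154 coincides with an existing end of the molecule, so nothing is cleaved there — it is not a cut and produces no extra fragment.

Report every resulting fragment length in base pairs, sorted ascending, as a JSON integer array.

Scan for sites:
  DwuIV (AAGC, off=3): starts [13, 17, 21, 38, 55, 68, 87, 109, 137] → cuts [16, 20, 24, 41, 58, 71, 90, 112, 140]
  UxaIII (CTTC, off=2): starts [5, 9, 25, 30, 42, 48, 75, 97, 113, 123, 129, 144, 148] → cuts [7, 11, 27, 32, 44, 50, 77, 99, 115, 125, 131, 146, 150]

All cut coordinates (distinct, sorted): [7, 11, 16, 20, 24, 27, 32, 41, 44, 50, 58, 71, 77, 90, 99, 112, 115, 125, 131, 140, 146, 150]

Fragments:
  [0,7): 7 bp
  [7,11): 4 bp
  [11,16): 5 bp
  [16,20): 4 bp
  [20,24): 4 bp
  [24,27): 3 bp
  [27,32): 5 bp
  [32,41): 9 bp
  [41,44): 3 bp
  [44,50): 6 bp
  [50,58): 8 bp
  [58,71): 13 bp
  [71,77): 6 bp
  [77,90): 13 bp
  [90,99): 9 bp
  [99,112): 13 bp
  [112,115): 3 bp
  [115,125): 10 bp
  [125,131): 6 bp
  [131,140): 9 bp
  [140,146): 6 bp
  [146,150): 4 bp
  [150,154): 4 bp

[3,3,3,4,4,4,4,4,5,5,6,6,6,6,7,8,9,9,9,10,13,13,13]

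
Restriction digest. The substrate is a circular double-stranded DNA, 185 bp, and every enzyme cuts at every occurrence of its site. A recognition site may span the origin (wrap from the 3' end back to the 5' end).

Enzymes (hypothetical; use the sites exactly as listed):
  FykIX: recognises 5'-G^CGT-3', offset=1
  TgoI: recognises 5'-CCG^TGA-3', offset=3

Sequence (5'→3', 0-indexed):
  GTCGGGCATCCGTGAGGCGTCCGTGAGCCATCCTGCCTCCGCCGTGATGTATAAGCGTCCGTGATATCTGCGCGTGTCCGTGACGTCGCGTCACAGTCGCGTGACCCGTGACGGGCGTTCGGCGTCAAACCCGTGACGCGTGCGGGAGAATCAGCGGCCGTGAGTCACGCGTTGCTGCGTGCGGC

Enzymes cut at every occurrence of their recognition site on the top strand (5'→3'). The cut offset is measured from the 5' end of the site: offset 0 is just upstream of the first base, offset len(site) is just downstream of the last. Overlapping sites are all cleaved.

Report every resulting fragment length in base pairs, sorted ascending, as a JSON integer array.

Per-enzyme occurrences:
  FykIX (GCGT, off=1): starts [16, 54, 71, 87, 98, 114, 121, 137, 168, 176, 183] → cuts [17, 55, 72, 88, 99, 115, 122, 138, 169, 177, 184]
  TgoI (CCGTGA, off=3): starts [9, 20, 41, 58, 77, 105, 130, 157] → cuts [12, 23, 44, 61, 80, 108, 133, 160]

Pooled cuts: [12, 17, 23, 44, 55, 61, 72, 80, 88, 99, 108, 115, 122, 133, 138, 160, 169, 177, 184]

Fragments:
  12→17: 5 bp
  17→23: 6 bp
  23→44: 21 bp
  44→55: 11 bp
  55→61: 6 bp
  61→72: 11 bp
  72→80: 8 bp
  80→88: 8 bp
  88→99: 11 bp
  99→108: 9 bp
  108→115: 7 bp
  115→122: 7 bp
  122→133: 11 bp
  133→138: 5 bp
  138→160: 22 bp
  160→169: 9 bp
  169→177: 8 bp
  177→184: 7 bp
  184→12 (wrap): 185-184+12 = 13 bp

[5,5,6,6,7,7,7,8,8,8,9,9,11,11,11,11,13,21,22]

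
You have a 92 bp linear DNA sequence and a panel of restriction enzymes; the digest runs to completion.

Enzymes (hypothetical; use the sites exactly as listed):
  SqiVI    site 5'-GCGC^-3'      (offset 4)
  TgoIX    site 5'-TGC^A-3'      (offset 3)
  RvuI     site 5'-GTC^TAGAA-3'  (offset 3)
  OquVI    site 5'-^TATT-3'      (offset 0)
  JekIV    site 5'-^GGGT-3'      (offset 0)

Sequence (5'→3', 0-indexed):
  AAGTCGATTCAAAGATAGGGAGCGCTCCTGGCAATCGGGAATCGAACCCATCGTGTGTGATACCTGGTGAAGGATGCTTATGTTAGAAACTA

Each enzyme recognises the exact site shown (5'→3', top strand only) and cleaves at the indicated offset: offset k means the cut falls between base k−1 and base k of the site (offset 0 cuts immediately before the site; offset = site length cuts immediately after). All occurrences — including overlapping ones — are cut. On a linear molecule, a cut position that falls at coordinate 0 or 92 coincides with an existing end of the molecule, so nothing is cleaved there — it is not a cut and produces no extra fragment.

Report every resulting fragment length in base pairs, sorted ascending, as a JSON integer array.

Scan for sites:
  SqiVI (GCGC, off=4): starts [21] → cuts [25]
  TgoIX (TGCA, off=3): no sites
  RvuI (GTCTAGAA, off=3): no sites
  OquVI (TATT, off=0): no sites
  JekIV (GGGT, off=0): no sites

All cut coordinates (distinct, sorted): [25]

Fragments:
  [0,25): 25 bp
  [25,92): 67 bp

[25,67]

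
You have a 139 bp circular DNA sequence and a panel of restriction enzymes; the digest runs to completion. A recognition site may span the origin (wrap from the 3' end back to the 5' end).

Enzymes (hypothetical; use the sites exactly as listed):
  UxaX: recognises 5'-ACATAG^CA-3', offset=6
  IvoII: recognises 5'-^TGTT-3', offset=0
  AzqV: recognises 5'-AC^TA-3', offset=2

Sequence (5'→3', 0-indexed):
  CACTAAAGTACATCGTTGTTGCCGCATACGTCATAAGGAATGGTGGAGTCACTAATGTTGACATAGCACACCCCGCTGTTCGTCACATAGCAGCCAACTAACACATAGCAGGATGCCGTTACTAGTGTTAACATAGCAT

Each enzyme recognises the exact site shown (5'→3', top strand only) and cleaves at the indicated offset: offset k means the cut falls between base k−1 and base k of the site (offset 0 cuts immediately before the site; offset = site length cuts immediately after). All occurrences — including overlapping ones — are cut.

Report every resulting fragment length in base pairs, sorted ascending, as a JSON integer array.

[3,3,6,8,10,10,11,11,13,14,14,36]

Scan for sites:
  UxaX ACATAGCA/6: at [60, 84, 102, 130] ⇒ [66, 90, 108, 136]
  IvoII TGTT/0: at [16, 55, 76, 125] ⇒ [16, 55, 76, 125]
  AzqV ACTA/2: at [1, 50, 96, 120] ⇒ [3, 52, 98, 122]

Pooled cuts: [3, 16, 52, 55, 66, 76, 90, 98, 108, 122, 125, 136]

Fragment lengths:
  3→16: 13 bp
  16→52: 36 bp
  52→55: 3 bp
  55→66: 11 bp
  66→76: 10 bp
  76→90: 14 bp
  90→98: 8 bp
  98→108: 10 bp
  108→122: 14 bp
  122→125: 3 bp
  125→136: 11 bp
  136→3 (wrap): 139-136+3 = 6 bp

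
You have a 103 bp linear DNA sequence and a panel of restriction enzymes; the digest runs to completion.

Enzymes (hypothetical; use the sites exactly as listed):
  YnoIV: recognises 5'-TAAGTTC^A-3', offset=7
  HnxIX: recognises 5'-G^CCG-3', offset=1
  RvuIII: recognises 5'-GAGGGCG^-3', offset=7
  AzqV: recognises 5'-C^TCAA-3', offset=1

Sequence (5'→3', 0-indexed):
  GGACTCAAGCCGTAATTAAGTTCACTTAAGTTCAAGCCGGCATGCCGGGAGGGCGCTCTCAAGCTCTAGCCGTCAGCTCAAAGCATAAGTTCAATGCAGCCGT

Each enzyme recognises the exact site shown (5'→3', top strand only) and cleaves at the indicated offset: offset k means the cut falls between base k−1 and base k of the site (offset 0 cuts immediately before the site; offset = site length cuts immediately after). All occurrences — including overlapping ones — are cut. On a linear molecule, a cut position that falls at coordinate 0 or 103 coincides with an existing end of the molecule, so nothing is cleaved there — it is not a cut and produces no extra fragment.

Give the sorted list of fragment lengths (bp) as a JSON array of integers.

Site scan:
  YnoIV TAAGTTCA/7: at [16, 26, 85] ⇒ [23, 33, 92]
  HnxIX GCCG/1: at [8, 35, 43, 68, 98] ⇒ [9, 36, 44, 69, 99]
  RvuIII GAGGGCG/7: at [48] ⇒ [55]
  AzqV CTCAA/1: at [3, 57, 76] ⇒ [4, 58, 77]

Pooled cuts: [4, 9, 23, 33, 36, 44, 55, 58, 69, 77, 92, 99]

Fragments:
  [0,4): 4 bp
  [4,9): 5 bp
  [9,23): 14 bp
  [23,33): 10 bp
  [33,36): 3 bp
  [36,44): 8 bp
  [44,55): 11 bp
  [55,58): 3 bp
  [58,69): 11 bp
  [69,77): 8 bp
  [77,92): 15 bp
  [92,99): 7 bp
  [99,103): 4 bp

[3,3,4,4,5,7,8,8,10,11,11,14,15]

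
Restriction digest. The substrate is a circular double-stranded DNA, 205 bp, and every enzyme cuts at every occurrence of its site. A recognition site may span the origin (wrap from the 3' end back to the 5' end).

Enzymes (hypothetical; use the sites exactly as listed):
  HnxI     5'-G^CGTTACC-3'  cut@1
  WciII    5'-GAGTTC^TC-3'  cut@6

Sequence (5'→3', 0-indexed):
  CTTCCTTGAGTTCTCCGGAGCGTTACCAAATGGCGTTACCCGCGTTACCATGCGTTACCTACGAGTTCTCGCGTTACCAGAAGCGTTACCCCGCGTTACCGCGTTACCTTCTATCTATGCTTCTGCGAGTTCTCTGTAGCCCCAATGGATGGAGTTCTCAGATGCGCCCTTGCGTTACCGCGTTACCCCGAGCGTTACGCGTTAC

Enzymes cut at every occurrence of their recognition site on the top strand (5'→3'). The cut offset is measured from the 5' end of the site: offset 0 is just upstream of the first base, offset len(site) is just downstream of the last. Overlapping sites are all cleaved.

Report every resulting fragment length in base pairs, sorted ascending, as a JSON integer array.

[3,7,8,8,9,10,10,12,13,15,16,19,19,25,31]

Site scan:
  HnxI (GCGTTACC, off=1): starts [19, 32, 41, 51, 70, 82, 92, 100, 171, 179, 198] → cuts [20, 33, 42, 52, 71, 83, 93, 101, 172, 180, 199]
  WciII (GAGTTCTC, off=6): starts [7, 62, 126, 151] → cuts [13, 68, 132, 157]

All cut coordinates (distinct, sorted): [13, 20, 33, 42, 52, 68, 71, 83, 93, 101, 132, 157, 172, 180, 199]

Fragment lengths:
  13→20: 7 bp
  20→33: 13 bp
  33→42: 9 bp
  42→52: 10 bp
  52→68: 16 bp
  68→71: 3 bp
  71→83: 12 bp
  83→93: 10 bp
  93→101: 8 bp
  101→132: 31 bp
  132→157: 25 bp
  157→172: 15 bp
  172→180: 8 bp
  180→199: 19 bp
  199→13 (wrap): 205-199+13 = 19 bp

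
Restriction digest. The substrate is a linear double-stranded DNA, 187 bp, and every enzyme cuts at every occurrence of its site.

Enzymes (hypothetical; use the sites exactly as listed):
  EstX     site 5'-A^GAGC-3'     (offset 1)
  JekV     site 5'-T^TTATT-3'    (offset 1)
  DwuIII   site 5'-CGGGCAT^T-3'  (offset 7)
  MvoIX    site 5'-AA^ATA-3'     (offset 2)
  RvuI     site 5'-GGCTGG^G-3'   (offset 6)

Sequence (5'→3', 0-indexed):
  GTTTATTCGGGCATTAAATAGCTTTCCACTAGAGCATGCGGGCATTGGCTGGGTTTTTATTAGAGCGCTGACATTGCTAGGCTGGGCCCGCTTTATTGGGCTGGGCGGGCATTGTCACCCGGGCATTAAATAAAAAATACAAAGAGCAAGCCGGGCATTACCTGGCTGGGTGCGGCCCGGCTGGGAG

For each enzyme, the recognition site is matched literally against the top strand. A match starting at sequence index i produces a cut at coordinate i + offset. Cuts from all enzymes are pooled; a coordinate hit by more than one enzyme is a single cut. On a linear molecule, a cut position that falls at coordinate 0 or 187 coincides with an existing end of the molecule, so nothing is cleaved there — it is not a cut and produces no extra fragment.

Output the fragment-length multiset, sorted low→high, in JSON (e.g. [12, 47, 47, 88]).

Site scan:
  EstX (AGAGC, off=1): starts [30, 61, 142] → cuts [31, 62, 143]
  JekV (TTTATT, off=1): starts [1, 55, 91] → cuts [2, 56, 92]
  DwuIII (CGGGCATT, off=7): starts [7, 38, 105, 119, 151] → cuts [14, 45, 112, 126, 158]
  MvoIX (AAATA, off=2): starts [15, 127, 134] → cuts [17, 129, 136]
  RvuI (GGCTGGG, off=6): starts [46, 79, 98, 163, 178] → cuts [52, 85, 104, 169, 184]

All cut coordinates (distinct, sorted): [2, 14, 17, 31, 45, 52, 56, 62, 85, 92, 104, 112, 126, 129, 136, 143, 158, 169, 184]

Fragments:
  [0,2): 2 bp
  [2,14): 12 bp
  [14,17): 3 bp
  [17,31): 14 bp
  [31,45): 14 bp
  [45,52): 7 bp
  [52,56): 4 bp
  [56,62): 6 bp
  [62,85): 23 bp
  [85,92): 7 bp
  [92,104): 12 bp
  [104,112): 8 bp
  [112,126): 14 bp
  [126,129): 3 bp
  [129,136): 7 bp
  [136,143): 7 bp
  [143,158): 15 bp
  [158,169): 11 bp
  [169,184): 15 bp
  [184,187): 3 bp

[2,3,3,3,4,6,7,7,7,7,8,11,12,12,14,14,14,15,15,23]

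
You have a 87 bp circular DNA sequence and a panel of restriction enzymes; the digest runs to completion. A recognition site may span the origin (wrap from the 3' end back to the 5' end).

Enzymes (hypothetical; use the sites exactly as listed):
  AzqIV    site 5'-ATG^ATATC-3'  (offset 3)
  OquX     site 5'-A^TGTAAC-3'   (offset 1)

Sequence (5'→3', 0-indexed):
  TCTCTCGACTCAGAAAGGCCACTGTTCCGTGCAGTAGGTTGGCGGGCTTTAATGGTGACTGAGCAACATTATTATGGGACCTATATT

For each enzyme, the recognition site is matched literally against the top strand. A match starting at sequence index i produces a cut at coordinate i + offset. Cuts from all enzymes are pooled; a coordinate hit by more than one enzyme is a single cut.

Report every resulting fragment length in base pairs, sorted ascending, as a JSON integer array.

[87]

Site scan:
  AzqIV (ATGATATC, off=3): no sites
  OquX (ATGTAAC, off=1): no sites

All cut coordinates (distinct, sorted): ∅

Fragments:
  no cuts → one circular fragment of 87 bp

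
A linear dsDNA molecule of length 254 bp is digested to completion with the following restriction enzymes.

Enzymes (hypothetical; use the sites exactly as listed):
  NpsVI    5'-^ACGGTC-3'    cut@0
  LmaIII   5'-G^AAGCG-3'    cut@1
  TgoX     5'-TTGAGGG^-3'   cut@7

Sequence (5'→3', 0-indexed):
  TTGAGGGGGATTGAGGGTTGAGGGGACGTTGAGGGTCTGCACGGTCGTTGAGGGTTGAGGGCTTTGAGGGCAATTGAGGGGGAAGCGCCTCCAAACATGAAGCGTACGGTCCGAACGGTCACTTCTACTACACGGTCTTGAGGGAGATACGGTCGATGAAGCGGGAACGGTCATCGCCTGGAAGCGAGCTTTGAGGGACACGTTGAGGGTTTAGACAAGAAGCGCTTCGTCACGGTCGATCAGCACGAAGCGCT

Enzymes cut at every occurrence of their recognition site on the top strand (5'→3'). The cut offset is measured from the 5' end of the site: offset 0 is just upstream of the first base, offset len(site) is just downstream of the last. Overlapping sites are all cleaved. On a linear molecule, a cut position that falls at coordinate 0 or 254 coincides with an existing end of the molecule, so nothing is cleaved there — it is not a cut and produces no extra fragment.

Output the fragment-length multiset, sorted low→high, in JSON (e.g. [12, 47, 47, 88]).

Scan for sites:
  NpsVI ACGGTC/0: at [40, 105, 114, 131, 148, 166, 231] ⇒ [40, 105, 114, 131, 148, 166, 231]
  LmaIII GAAGCG/1: at [81, 98, 157, 180, 218, 246] ⇒ [82, 99, 158, 181, 219, 247]
  TgoX TTGAGGG/7: at [0, 10, 17, 28, 47, 54, 63, 73, 137, 190, 202] ⇒ [7, 17, 24, 35, 54, 61, 70, 80, 144, 197, 209]

Pooled cuts: [7, 17, 24, 35, 40, 54, 61, 70, 80, 82, 99, 105, 114, 131, 144, 148, 158, 166, 181, 197, 209, 219, 231, 247]

Fragment lengths:
  [0,7): 7 bp
  [7,17): 10 bp
  [17,24): 7 bp
  [24,35): 11 bp
  [35,40): 5 bp
  [40,54): 14 bp
  [54,61): 7 bp
  [61,70): 9 bp
  [70,80): 10 bp
  [80,82): 2 bp
  [82,99): 17 bp
  [99,105): 6 bp
  [105,114): 9 bp
  [114,131): 17 bp
  [131,144): 13 bp
  [144,148): 4 bp
  [148,158): 10 bp
  [158,166): 8 bp
  [166,181): 15 bp
  [181,197): 16 bp
  [197,209): 12 bp
  [209,219): 10 bp
  [219,231): 12 bp
  [231,247): 16 bp
  [247,254): 7 bp

[2,4,5,6,7,7,7,7,8,9,9,10,10,10,10,11,12,12,13,14,15,16,16,17,17]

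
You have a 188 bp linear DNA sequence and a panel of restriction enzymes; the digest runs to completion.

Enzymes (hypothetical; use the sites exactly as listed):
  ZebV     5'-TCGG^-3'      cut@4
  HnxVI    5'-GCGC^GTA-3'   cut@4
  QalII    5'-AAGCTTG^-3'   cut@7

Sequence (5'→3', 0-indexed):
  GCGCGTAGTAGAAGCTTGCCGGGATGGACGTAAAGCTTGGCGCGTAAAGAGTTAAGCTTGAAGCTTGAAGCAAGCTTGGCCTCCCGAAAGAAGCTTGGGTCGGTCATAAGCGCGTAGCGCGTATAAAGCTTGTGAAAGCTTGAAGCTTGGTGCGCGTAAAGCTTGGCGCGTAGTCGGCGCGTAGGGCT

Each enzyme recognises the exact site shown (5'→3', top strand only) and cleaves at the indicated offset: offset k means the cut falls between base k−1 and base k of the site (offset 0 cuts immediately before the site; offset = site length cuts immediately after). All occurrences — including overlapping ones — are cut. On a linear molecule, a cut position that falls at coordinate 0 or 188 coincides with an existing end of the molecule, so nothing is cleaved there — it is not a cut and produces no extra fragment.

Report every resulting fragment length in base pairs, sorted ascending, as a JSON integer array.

[3,4,4,4,6,6,7,7,7,8,8,10,10,10,11,12,14,17,19,21]

Scan for sites:
  ZebV TCGG/4: at [99, 173] ⇒ [103, 177]
  HnxVI GCGCGTA/4: at [0, 39, 109, 116, 151, 165, 176] ⇒ [4, 43, 113, 120, 155, 169, 180]
  QalII AAGCTTG/7: at [11, 32, 53, 60, 71, 90, 125, 135, 142, 158] ⇒ [18, 39, 60, 67, 78, 97, 132, 142, 149, 165]

All cut coordinates (distinct, sorted): [4, 18, 39, 43, 60, 67, 78, 97, 103, 113, 120, 132, 142, 149, 155, 165, 169, 177, 180]

Fragment lengths:
  [0,4): 4 bp
  [4,18): 14 bp
  [18,39): 21 bp
  [39,43): 4 bp
  [43,60): 17 bp
  [60,67): 7 bp
  [67,78): 11 bp
  [78,97): 19 bp
  [97,103): 6 bp
  [103,113): 10 bp
  [113,120): 7 bp
  [120,132): 12 bp
  [132,142): 10 bp
  [142,149): 7 bp
  [149,155): 6 bp
  [155,165): 10 bp
  [165,169): 4 bp
  [169,177): 8 bp
  [177,180): 3 bp
  [180,188): 8 bp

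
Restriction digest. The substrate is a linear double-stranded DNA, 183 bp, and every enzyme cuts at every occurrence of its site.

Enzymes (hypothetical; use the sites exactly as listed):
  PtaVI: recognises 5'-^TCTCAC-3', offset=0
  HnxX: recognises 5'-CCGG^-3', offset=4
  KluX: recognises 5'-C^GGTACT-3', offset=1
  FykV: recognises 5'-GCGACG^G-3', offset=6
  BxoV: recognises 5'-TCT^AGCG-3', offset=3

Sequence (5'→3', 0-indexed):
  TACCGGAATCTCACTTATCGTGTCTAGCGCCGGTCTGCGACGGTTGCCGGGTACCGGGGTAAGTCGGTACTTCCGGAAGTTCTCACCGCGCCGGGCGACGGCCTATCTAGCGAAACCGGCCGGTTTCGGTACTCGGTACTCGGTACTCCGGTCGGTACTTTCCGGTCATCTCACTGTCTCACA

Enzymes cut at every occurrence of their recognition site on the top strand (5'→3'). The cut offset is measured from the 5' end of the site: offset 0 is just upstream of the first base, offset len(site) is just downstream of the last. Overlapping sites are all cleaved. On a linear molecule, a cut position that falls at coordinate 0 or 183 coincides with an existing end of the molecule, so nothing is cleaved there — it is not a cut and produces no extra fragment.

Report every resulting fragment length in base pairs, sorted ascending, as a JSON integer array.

Per-enzyme occurrences:
  PtaVI (TCTCAC, off=0): starts [8, 80, 168, 176] → cuts [8, 80, 168, 176]
  HnxX (CCGG, off=4): starts [2, 29, 46, 53, 72, 90, 115, 119, 147, 161] → cuts [6, 33, 50, 57, 76, 94, 119, 123, 151, 165]
  KluX (CGGTACT, off=1): starts [64, 126, 133, 140, 152] → cuts [65, 127, 134, 141, 153]
  FykV (GCGACGG, off=6): starts [36, 94] → cuts [42, 100]
  BxoV (TCTAGCG, off=3): starts [22, 105] → cuts [25, 108]

All cut coordinates (distinct, sorted): [6, 8, 25, 33, 42, 50, 57, 65, 76, 80, 94, 100, 108, 119, 123, 127, 134, 141, 151, 153, 165, 168, 176]

Fragments:
  [0,6): 6 bp
  [6,8): 2 bp
  [8,25): 17 bp
  [25,33): 8 bp
  [33,42): 9 bp
  [42,50): 8 bp
  [50,57): 7 bp
  [57,65): 8 bp
  [65,76): 11 bp
  [76,80): 4 bp
  [80,94): 14 bp
  [94,100): 6 bp
  [100,108): 8 bp
  [108,119): 11 bp
  [119,123): 4 bp
  [123,127): 4 bp
  [127,134): 7 bp
  [134,141): 7 bp
  [141,151): 10 bp
  [151,153): 2 bp
  [153,165): 12 bp
  [165,168): 3 bp
  [168,176): 8 bp
  [176,183): 7 bp

[2,2,3,4,4,4,6,6,7,7,7,7,8,8,8,8,8,9,10,11,11,12,14,17]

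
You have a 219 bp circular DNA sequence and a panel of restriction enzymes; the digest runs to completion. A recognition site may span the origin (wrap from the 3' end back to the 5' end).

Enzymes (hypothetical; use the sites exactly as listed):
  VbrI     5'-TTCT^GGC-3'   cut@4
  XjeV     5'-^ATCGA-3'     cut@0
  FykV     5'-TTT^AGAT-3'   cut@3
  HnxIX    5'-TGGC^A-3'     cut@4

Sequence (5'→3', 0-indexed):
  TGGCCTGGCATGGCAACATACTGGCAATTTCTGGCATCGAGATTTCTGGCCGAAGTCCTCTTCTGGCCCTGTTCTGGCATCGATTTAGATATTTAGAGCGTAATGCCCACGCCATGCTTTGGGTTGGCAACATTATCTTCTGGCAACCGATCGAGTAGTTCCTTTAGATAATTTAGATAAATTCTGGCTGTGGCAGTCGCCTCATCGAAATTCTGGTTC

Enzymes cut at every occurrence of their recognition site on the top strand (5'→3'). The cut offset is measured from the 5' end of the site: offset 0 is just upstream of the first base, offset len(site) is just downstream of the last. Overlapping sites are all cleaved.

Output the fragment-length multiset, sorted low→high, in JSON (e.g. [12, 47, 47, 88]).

[3,3,3,5,5,7,8,8,9,9,9,11,11,11,12,13,16,17,17,42]

Per-enzyme occurrences:
  VbrI TTCTGGC/4: at [28, 43, 60, 71, 137, 181, 216] ⇒ [1, 32, 47, 64, 75, 141, 185]
  XjeV ATCGA/0: at [35, 78, 149, 203] ⇒ [35, 78, 149, 203]
  FykV TTTAGAT/3: at [83, 162, 171] ⇒ [86, 165, 174]
  HnxIX TGGCA/4: at [5, 10, 21, 31, 74, 124, 140, 190] ⇒ [9, 14, 25, 35, 78, 128, 144, 194]

Pooled cuts: [1, 9, 14, 25, 32, 35, 47, 64, 75, 78, 86, 128, 141, 144, 149, 165, 174, 185, 194, 203]

Fragment lengths:
  1→9: 8 bp
  9→14: 5 bp
  14→25: 11 bp
  25→32: 7 bp
  32→35: 3 bp
  35→47: 12 bp
  47→64: 17 bp
  64→75: 11 bp
  75→78: 3 bp
  78→86: 8 bp
  86→128: 42 bp
  128→141: 13 bp
  141→144: 3 bp
  144→149: 5 bp
  149→165: 16 bp
  165→174: 9 bp
  174→185: 11 bp
  185→194: 9 bp
  194→203: 9 bp
  203→1 (wrap): 219-203+1 = 17 bp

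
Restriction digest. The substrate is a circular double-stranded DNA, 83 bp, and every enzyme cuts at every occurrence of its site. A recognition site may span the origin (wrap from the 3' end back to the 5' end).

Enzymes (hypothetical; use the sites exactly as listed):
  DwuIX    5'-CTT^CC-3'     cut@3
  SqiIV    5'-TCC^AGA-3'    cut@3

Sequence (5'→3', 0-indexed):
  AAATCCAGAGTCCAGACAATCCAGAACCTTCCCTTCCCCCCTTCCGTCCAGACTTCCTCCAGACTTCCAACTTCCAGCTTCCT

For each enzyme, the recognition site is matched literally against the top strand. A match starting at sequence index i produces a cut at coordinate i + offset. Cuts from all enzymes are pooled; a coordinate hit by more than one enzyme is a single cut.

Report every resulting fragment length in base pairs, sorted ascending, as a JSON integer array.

Site scan:
  DwuIX CTTCC/3: at [27, 32, 40, 52, 63, 70, 77] ⇒ [30, 35, 43, 55, 66, 73, 80]
  SqiIV TCCAGA/3: at [3, 10, 19, 46, 57] ⇒ [6, 13, 22, 49, 60]

Pooled cuts: [6, 13, 22, 30, 35, 43, 49, 55, 60, 66, 73, 80]

Fragment lengths:
  6→13: 7 bp
  13→22: 9 bp
  22→30: 8 bp
  30→35: 5 bp
  35→43: 8 bp
  43→49: 6 bp
  49→55: 6 bp
  55→60: 5 bp
  60→66: 6 bp
  66→73: 7 bp
  73→80: 7 bp
  80→6 (wrap): 83-80+6 = 9 bp

[5,5,6,6,6,7,7,7,8,8,9,9]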